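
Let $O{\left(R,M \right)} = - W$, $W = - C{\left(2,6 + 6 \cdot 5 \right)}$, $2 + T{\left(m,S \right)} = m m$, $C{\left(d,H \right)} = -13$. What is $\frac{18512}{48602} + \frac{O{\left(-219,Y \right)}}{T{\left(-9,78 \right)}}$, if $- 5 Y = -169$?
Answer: $\frac{415311}{1919779} \approx 0.21633$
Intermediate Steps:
$Y = \frac{169}{5}$ ($Y = \left(- \frac{1}{5}\right) \left(-169\right) = \frac{169}{5} \approx 33.8$)
$T{\left(m,S \right)} = -2 + m^{2}$ ($T{\left(m,S \right)} = -2 + m m = -2 + m^{2}$)
$W = 13$ ($W = \left(-1\right) \left(-13\right) = 13$)
$O{\left(R,M \right)} = -13$ ($O{\left(R,M \right)} = \left(-1\right) 13 = -13$)
$\frac{18512}{48602} + \frac{O{\left(-219,Y \right)}}{T{\left(-9,78 \right)}} = \frac{18512}{48602} - \frac{13}{-2 + \left(-9\right)^{2}} = 18512 \cdot \frac{1}{48602} - \frac{13}{-2 + 81} = \frac{9256}{24301} - \frac{13}{79} = \frac{415311}{1919779}$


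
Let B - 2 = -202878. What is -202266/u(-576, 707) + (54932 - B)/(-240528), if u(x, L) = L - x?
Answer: -1020445919/6429113 ≈ -158.72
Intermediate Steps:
B = -202876 (B = 2 - 202878 = -202876)
-202266/u(-576, 707) + (54932 - B)/(-240528) = -202266/(707 - 1*(-576)) + (54932 - 1*(-202876))/(-240528) = -202266/(707 + 576) + (54932 + 202876)*(-1/240528) = -202266/1283 + 257808*(-1/240528) = -202266*1/1283 - 5371/5011 = -202266/1283 - 5371/5011 = -1020445919/6429113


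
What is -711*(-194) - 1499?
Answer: 136435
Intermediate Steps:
-711*(-194) - 1499 = 137934 - 1499 = 136435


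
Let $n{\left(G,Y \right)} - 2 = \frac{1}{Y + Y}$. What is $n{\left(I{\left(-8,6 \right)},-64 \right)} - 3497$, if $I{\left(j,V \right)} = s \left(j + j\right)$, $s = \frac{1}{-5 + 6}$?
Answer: $- \frac{447361}{128} \approx -3495.0$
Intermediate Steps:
$s = 1$ ($s = 1^{-1} = 1$)
$I{\left(j,V \right)} = 2 j$ ($I{\left(j,V \right)} = 1 \left(j + j\right) = 1 \cdot 2 j = 2 j$)
$n{\left(G,Y \right)} = 2 + \frac{1}{2 Y}$ ($n{\left(G,Y \right)} = 2 + \frac{1}{Y + Y} = 2 + \frac{1}{2 Y}$)
$n{\left(I{\left(-8,6 \right)},-64 \right)} - 3497 = \left(2 + \frac{1}{2 \left(-64\right)}\right) - 3497 = \left(2 + \frac{1}{2} \left(- \frac{1}{64}\right)\right) - 3497 = \left(2 - \frac{1}{128}\right) - 3497 = \frac{255}{128} - 3497 = - \frac{447361}{128}$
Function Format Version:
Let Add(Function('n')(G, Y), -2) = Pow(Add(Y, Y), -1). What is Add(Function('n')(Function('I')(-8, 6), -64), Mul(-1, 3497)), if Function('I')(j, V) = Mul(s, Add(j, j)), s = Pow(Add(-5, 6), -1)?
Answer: Rational(-447361, 128) ≈ -3495.0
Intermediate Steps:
s = 1 (s = Pow(1, -1) = 1)
Function('I')(j, V) = Mul(2, j) (Function('I')(j, V) = Mul(1, Add(j, j)) = Mul(1, Mul(2, j)) = Mul(2, j))
Function('n')(G, Y) = Add(2, Mul(Rational(1, 2), Pow(Y, -1))) (Function('n')(G, Y) = Add(2, Pow(Add(Y, Y), -1)) = Add(2, Pow(Mul(2, Y), -1)) = Add(2, Mul(Rational(1, 2), Pow(Y, -1))))
Add(Function('n')(Function('I')(-8, 6), -64), Mul(-1, 3497)) = Add(Add(2, Mul(Rational(1, 2), Pow(-64, -1))), Mul(-1, 3497)) = Add(Add(2, Mul(Rational(1, 2), Rational(-1, 64))), -3497) = Add(Add(2, Rational(-1, 128)), -3497) = Add(Rational(255, 128), -3497) = Rational(-447361, 128)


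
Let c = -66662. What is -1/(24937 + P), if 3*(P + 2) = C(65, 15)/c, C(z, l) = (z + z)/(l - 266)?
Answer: -25098243/625824689270 ≈ -4.0104e-5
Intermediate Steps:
C(z, l) = 2*z/(-266 + l) (C(z, l) = (2*z)/(-266 + l) = 2*z/(-266 + l))
P = -50196421/25098243 (P = -2 + ((2*65/(-266 + 15))/(-66662))/3 = -2 + ((2*65/(-251))*(-1/66662))/3 = -2 + ((2*65*(-1/251))*(-1/66662))/3 = -2 + (-130/251*(-1/66662))/3 = -2 + (⅓)*(65/8366081) = -2 + 65/25098243 = -50196421/25098243 ≈ -2.0000)
-1/(24937 + P) = -1/(24937 - 50196421/25098243) = -1/625824689270/25098243 = -1*25098243/625824689270 = -25098243/625824689270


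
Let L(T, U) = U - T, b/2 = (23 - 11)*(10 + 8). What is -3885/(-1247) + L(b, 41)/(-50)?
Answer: 681827/62350 ≈ 10.935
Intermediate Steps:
b = 432 (b = 2*((23 - 11)*(10 + 8)) = 2*(12*18) = 2*216 = 432)
-3885/(-1247) + L(b, 41)/(-50) = -3885/(-1247) + (41 - 1*432)/(-50) = -3885*(-1/1247) + (41 - 432)*(-1/50) = 3885/1247 - 391*(-1/50) = 3885/1247 + 391/50 = 681827/62350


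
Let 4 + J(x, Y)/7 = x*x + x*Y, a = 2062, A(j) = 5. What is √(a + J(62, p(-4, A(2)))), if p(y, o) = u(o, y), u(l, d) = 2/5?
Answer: √727890/5 ≈ 170.63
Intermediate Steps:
u(l, d) = ⅖ (u(l, d) = 2*(⅕) = ⅖)
p(y, o) = ⅖
J(x, Y) = -28 + 7*x² + 7*Y*x (J(x, Y) = -28 + 7*(x*x + x*Y) = -28 + 7*(x² + Y*x) = -28 + (7*x² + 7*Y*x) = -28 + 7*x² + 7*Y*x)
√(a + J(62, p(-4, A(2)))) = √(2062 + (-28 + 7*62² + 7*(⅖)*62)) = √(2062 + (-28 + 7*3844 + 868/5)) = √(2062 + (-28 + 26908 + 868/5)) = √(2062 + 135268/5) = √(145578/5) = √727890/5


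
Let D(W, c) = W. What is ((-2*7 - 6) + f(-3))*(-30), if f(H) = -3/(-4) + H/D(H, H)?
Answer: 1095/2 ≈ 547.50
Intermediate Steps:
f(H) = 7/4 (f(H) = -3/(-4) + H/H = -3*(-1/4) + 1 = 3/4 + 1 = 7/4)
((-2*7 - 6) + f(-3))*(-30) = ((-2*7 - 6) + 7/4)*(-30) = ((-14 - 6) + 7/4)*(-30) = (-20 + 7/4)*(-30) = -73/4*(-30) = 1095/2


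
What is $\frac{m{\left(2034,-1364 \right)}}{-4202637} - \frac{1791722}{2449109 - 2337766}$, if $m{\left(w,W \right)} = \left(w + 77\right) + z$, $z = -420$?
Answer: $- \frac{7530145451927}{467934211491} \approx -16.092$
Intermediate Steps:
$m{\left(w,W \right)} = -343 + w$ ($m{\left(w,W \right)} = \left(w + 77\right) - 420 = \left(77 + w\right) - 420 = -343 + w$)
$\frac{m{\left(2034,-1364 \right)}}{-4202637} - \frac{1791722}{2449109 - 2337766} = \frac{-343 + 2034}{-4202637} - \frac{1791722}{2449109 - 2337766} = 1691 \left(- \frac{1}{4202637}\right) - \frac{1791722}{2449109 - 2337766} = - \frac{1691}{4202637} - \frac{1791722}{111343} = - \frac{7530145451927}{467934211491}$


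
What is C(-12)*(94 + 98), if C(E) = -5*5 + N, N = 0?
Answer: -4800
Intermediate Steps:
C(E) = -25 (C(E) = -5*5 + 0 = -25 + 0 = -25)
C(-12)*(94 + 98) = -25*(94 + 98) = -25*192 = -4800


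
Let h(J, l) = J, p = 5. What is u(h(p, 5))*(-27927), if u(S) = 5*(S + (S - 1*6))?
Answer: -558540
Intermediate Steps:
u(S) = -30 + 10*S (u(S) = 5*(S + (S - 6)) = 5*(S + (-6 + S)) = 5*(-6 + 2*S) = -30 + 10*S)
u(h(p, 5))*(-27927) = (-30 + 10*5)*(-27927) = (-30 + 50)*(-27927) = 20*(-27927) = -558540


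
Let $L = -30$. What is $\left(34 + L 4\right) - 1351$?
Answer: $-1437$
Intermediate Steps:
$\left(34 + L 4\right) - 1351 = \left(34 - 120\right) - 1351 = -86 - 1351 = -1437$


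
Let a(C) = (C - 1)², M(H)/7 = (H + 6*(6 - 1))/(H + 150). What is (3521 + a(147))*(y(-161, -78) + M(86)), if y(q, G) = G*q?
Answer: 18407321625/59 ≈ 3.1199e+8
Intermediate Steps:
M(H) = 7*(30 + H)/(150 + H) (M(H) = 7*((H + 6*(6 - 1))/(H + 150)) = 7*((H + 6*5)/(150 + H)) = 7*((H + 30)/(150 + H)) = 7*((30 + H)/(150 + H)) = 7*(30 + H)/(150 + H))
a(C) = (-1 + C)²
(3521 + a(147))*(y(-161, -78) + M(86)) = (3521 + (-1 + 147)²)*(-78*(-161) + 7*(30 + 86)/(150 + 86)) = (3521 + 146²)*(12558 + 7*116/236) = (3521 + 21316)*(12558 + 7*(1/236)*116) = 24837*(12558 + 203/59) = 24837*(741125/59) = 18407321625/59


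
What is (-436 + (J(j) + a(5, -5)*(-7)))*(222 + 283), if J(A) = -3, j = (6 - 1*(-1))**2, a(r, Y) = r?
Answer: -239370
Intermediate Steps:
j = 49 (j = (6 + 1)**2 = 7**2 = 49)
(-436 + (J(j) + a(5, -5)*(-7)))*(222 + 283) = (-436 + (-3 + 5*(-7)))*(222 + 283) = (-436 + (-3 - 35))*505 = (-436 - 38)*505 = -474*505 = -239370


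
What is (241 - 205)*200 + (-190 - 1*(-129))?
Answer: 7139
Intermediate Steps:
(241 - 205)*200 + (-190 - 1*(-129)) = 36*200 + (-190 + 129) = 7200 - 61 = 7139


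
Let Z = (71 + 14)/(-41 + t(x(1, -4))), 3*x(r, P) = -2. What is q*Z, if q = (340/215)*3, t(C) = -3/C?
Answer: -34680/3139 ≈ -11.048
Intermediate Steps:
x(r, P) = -⅔ (x(r, P) = (⅓)*(-2) = -⅔)
q = 204/43 (q = (340*(1/215))*3 = (68/43)*3 = 204/43 ≈ 4.7442)
Z = -170/73 (Z = (71 + 14)/(-41 - 3/(-⅔)) = 85/(-41 - 3*(-3/2)) = 85/(-41 + 9/2) = 85/(-73/2) = 85*(-2/73) = -170/73 ≈ -2.3288)
q*Z = (204/43)*(-170/73) = -34680/3139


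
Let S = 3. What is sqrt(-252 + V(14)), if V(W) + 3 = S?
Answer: 6*I*sqrt(7) ≈ 15.875*I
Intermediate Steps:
V(W) = 0 (V(W) = -3 + 3 = 0)
sqrt(-252 + V(14)) = sqrt(-252 + 0) = sqrt(-252) = 6*I*sqrt(7)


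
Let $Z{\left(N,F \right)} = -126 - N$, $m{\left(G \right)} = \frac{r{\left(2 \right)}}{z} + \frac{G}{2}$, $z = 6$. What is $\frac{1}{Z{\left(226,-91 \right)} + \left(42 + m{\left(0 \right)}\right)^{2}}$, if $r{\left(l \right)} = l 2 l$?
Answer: $\frac{9}{13732} \approx 0.0006554$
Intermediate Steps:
$r{\left(l \right)} = 2 l^{2}$ ($r{\left(l \right)} = 2 l l = 2 l^{2}$)
$m{\left(G \right)} = \frac{4}{3} + \frac{G}{2}$ ($m{\left(G \right)} = \frac{2 \cdot 2^{2}}{6} + \frac{G}{2} = 2 \cdot 4 \cdot \frac{1}{6} + G \frac{1}{2} = 8 \cdot \frac{1}{6} + \frac{G}{2} = \frac{4}{3} + \frac{G}{2}$)
$\frac{1}{Z{\left(226,-91 \right)} + \left(42 + m{\left(0 \right)}\right)^{2}} = \frac{1}{\left(-126 - 226\right) + \left(42 + \left(\frac{4}{3} + \frac{1}{2} \cdot 0\right)\right)^{2}} = \frac{1}{\left(-126 - 226\right) + \left(42 + \left(\frac{4}{3} + 0\right)\right)^{2}} = \frac{1}{-352 + \left(42 + \frac{4}{3}\right)^{2}} = \frac{1}{-352 + \left(\frac{130}{3}\right)^{2}} = \frac{1}{-352 + \frac{16900}{9}} = \frac{1}{\frac{13732}{9}} = \frac{9}{13732}$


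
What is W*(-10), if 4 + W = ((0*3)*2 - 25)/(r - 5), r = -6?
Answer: 190/11 ≈ 17.273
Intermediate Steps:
W = -19/11 (W = -4 + ((0*3)*2 - 25)/(-6 - 5) = -4 + (0*2 - 25)/(-11) = -4 + (0 - 25)*(-1/11) = -4 - 25*(-1/11) = -4 + 25/11 = -19/11 ≈ -1.7273)
W*(-10) = -19/11*(-10) = 190/11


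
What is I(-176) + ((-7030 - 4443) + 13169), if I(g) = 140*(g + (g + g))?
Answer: -72224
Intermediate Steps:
I(g) = 420*g (I(g) = 140*(g + 2*g) = 140*(3*g) = 420*g)
I(-176) + ((-7030 - 4443) + 13169) = 420*(-176) + ((-7030 - 4443) + 13169) = -73920 + (-11473 + 13169) = -73920 + 1696 = -72224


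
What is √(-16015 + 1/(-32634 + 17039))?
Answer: I*√3894912475970/15595 ≈ 126.55*I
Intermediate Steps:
√(-16015 + 1/(-32634 + 17039)) = √(-16015 + 1/(-15595)) = √(-16015 - 1/15595) = √(-249753926/15595) = I*√3894912475970/15595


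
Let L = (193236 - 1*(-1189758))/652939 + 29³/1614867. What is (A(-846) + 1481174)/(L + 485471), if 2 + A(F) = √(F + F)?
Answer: 390440510347535109/127971888403270823 + 3163228932339*I*√47/255943776806541646 ≈ 3.051 + 8.473e-5*I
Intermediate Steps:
A(F) = -2 + √2*√F (A(F) = -2 + √(F + F) = -2 + √(2*F) = -2 + √2*√F)
L = 2249275901069/1054409644113 (L = (193236 + 1189758)*(1/652939) + 24389*(1/1614867) = 1382994*(1/652939) + 24389/1614867 = 1382994/652939 + 24389/1614867 = 2249275901069/1054409644113 ≈ 2.1332)
(A(-846) + 1481174)/(L + 485471) = ((-2 + √2*√(-846)) + 1481174)/(2249275901069/1054409644113 + 485471) = ((-2 + √2*(3*I*√94)) + 1481174)/(511887553613083292/1054409644113) = ((-2 + 6*I*√47) + 1481174)*(1054409644113/511887553613083292) = (1481172 + 6*I*√47)*(1054409644113/511887553613083292) = 390440510347535109/127971888403270823 + 3163228932339*I*√47/255943776806541646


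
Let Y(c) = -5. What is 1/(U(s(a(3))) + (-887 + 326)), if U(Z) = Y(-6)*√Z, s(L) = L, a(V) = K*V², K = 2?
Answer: -187/104757 + 5*√2/104757 ≈ -0.0017176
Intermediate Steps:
a(V) = 2*V²
U(Z) = -5*√Z
1/(U(s(a(3))) + (-887 + 326)) = 1/(-5*3*√2 + (-887 + 326)) = 1/(-5*3*√2 - 561) = 1/(-15*√2 - 561) = 1/(-561 - 15*√2)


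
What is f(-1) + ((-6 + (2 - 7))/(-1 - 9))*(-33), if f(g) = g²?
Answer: -353/10 ≈ -35.300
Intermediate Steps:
f(-1) + ((-6 + (2 - 7))/(-1 - 9))*(-33) = (-1)² + ((-6 + (2 - 7))/(-1 - 9))*(-33) = 1 + ((-6 - 5)/(-10))*(-33) = 1 - 11*(-⅒)*(-33) = 1 + (11/10)*(-33) = 1 - 363/10 = -353/10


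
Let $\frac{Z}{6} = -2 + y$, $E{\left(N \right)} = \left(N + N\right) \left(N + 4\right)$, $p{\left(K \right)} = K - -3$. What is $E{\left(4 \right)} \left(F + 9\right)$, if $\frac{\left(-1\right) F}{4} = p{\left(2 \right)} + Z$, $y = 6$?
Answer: $-6848$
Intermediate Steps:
$p{\left(K \right)} = 3 + K$ ($p{\left(K \right)} = K + 3 = 3 + K$)
$E{\left(N \right)} = 2 N \left(4 + N\right)$
$Z = 24$ ($Z = 6 \left(-2 + 6\right) = 6 \cdot 4 = 24$)
$F = -116$ ($F = - 4 \left(\left(3 + 2\right) + 24\right) = - 4 \left(5 + 24\right) = \left(-4\right) 29 = -116$)
$E{\left(4 \right)} \left(F + 9\right) = 2 \cdot 4 \left(4 + 4\right) \left(-116 + 9\right) = 2 \cdot 4 \cdot 8 \left(-107\right) = 64 \left(-107\right) = -6848$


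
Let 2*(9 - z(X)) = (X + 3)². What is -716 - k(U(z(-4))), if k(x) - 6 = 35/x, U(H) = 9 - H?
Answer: -792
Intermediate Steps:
z(X) = 9 - (3 + X)²/2 (z(X) = 9 - (X + 3)²/2 = 9 - (3 + X)²/2)
k(x) = 6 + 35/x
-716 - k(U(z(-4))) = -716 - (6 + 35/(9 - (9 - (3 - 4)²/2))) = -716 - (6 + 35/(9 - (9 - ½*(-1)²))) = -716 - (6 + 35/(9 - (9 - ½*1))) = -716 - (6 + 35/(9 - (9 - ½))) = -716 - (6 + 35/(9 - 1*17/2)) = -716 - (6 + 35/(9 - 17/2)) = -716 - (6 + 35/(½)) = -716 - (6 + 35*2) = -716 - (6 + 70) = -716 - 1*76 = -716 - 76 = -792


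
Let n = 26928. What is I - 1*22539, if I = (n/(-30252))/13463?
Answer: -764978688441/33940223 ≈ -22539.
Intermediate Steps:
I = -2244/33940223 (I = (26928/(-30252))/13463 = (26928*(-1/30252))*(1/13463) = -2244/2521*1/13463 = -2244/33940223 ≈ -6.6116e-5)
I - 1*22539 = -2244/33940223 - 1*22539 = -2244/33940223 - 22539 = -764978688441/33940223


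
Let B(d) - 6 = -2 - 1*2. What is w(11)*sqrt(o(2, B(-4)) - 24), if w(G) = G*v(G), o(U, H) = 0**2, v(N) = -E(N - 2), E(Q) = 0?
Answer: 0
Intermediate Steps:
B(d) = 2 (B(d) = 6 + (-2 - 1*2) = 6 + (-2 - 2) = 6 - 4 = 2)
v(N) = 0 (v(N) = -1*0 = 0)
o(U, H) = 0
w(G) = 0 (w(G) = G*0 = 0)
w(11)*sqrt(o(2, B(-4)) - 24) = 0*sqrt(0 - 24) = 0*sqrt(-24) = 0*(2*I*sqrt(6)) = 0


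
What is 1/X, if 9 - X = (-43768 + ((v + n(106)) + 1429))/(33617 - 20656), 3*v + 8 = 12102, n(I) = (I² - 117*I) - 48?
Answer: 38883/468512 ≈ 0.082993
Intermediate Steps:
n(I) = -48 + I² - 117*I
v = 12094/3 (v = -8/3 + (⅓)*12102 = -8/3 + 4034 = 12094/3 ≈ 4031.3)
X = 468512/38883 (X = 9 - (-43768 + ((12094/3 + (-48 + 106² - 117*106)) + 1429))/(33617 - 20656) = 9 - (-43768 + ((12094/3 + (-48 + 11236 - 12402)) + 1429))/12961 = 9 - (-43768 + ((12094/3 - 1214) + 1429))/12961 = 9 - (-43768 + (8452/3 + 1429))/12961 = 9 - (-43768 + 12739/3)/12961 = 9 - (-118565)/(3*12961) = 9 - 1*(-118565/38883) = 9 + 118565/38883 = 468512/38883 ≈ 12.049)
1/X = 1/(468512/38883) = 38883/468512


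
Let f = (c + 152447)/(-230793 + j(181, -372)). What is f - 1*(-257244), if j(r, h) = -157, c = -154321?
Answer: 29705251837/115475 ≈ 2.5724e+5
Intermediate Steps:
f = 937/115475 (f = (-154321 + 152447)/(-230793 - 157) = -1874/(-230950) = -1874*(-1/230950) = 937/115475 ≈ 0.0081143)
f - 1*(-257244) = 937/115475 - 1*(-257244) = 937/115475 + 257244 = 29705251837/115475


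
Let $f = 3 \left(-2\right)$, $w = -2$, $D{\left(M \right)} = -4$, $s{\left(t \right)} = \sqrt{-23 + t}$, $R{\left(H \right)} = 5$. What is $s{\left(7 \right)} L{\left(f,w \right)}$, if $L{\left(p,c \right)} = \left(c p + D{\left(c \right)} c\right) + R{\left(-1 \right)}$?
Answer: $100 i \approx 100.0 i$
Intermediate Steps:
$f = -6$
$L{\left(p,c \right)} = 5 - 4 c + c p$ ($L{\left(p,c \right)} = \left(c p - 4 c\right) + 5 = \left(- 4 c + c p\right) + 5 = 5 - 4 c + c p$)
$s{\left(7 \right)} L{\left(f,w \right)} = \sqrt{-23 + 7} \left(5 - -8 - -12\right) = \sqrt{-16} \left(5 + 8 + 12\right) = 4 i 25 = 100 i$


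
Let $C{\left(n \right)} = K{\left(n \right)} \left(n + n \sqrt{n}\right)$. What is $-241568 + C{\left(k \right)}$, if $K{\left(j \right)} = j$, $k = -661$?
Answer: $195353 + 436921 i \sqrt{661} \approx 1.9535 \cdot 10^{5} + 1.1233 \cdot 10^{7} i$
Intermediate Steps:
$C{\left(n \right)} = n \left(n + n^{\frac{3}{2}}\right)$ ($C{\left(n \right)} = n \left(n + n \sqrt{n}\right) = n \left(n + n^{\frac{3}{2}}\right)$)
$-241568 + C{\left(k \right)} = -241568 - 661 \left(-661 + \left(-661\right)^{\frac{3}{2}}\right) = -241568 - 661 \left(-661 - 661 i \sqrt{661}\right) = -241568 + \left(436921 + 436921 i \sqrt{661}\right) = 195353 + 436921 i \sqrt{661}$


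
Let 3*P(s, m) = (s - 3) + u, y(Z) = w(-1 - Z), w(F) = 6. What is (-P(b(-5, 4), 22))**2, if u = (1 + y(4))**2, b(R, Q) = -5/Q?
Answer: 32041/144 ≈ 222.51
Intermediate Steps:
y(Z) = 6
u = 49 (u = (1 + 6)**2 = 7**2 = 49)
P(s, m) = 46/3 + s/3 (P(s, m) = ((s - 3) + 49)/3 = ((-3 + s) + 49)/3 = (46 + s)/3 = 46/3 + s/3)
(-P(b(-5, 4), 22))**2 = (-(46/3 + (-5/4)/3))**2 = (-(46/3 + (-5*1/4)/3))**2 = (-(46/3 + (1/3)*(-5/4)))**2 = (-(46/3 - 5/12))**2 = (-1*179/12)**2 = (-179/12)**2 = 32041/144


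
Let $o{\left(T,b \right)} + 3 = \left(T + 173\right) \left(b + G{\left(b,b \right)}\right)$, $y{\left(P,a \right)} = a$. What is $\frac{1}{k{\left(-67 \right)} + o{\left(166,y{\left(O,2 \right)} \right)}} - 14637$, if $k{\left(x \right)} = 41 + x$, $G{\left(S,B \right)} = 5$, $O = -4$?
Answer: $- \frac{34309127}{2344} \approx -14637.0$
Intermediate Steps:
$o{\left(T,b \right)} = -3 + \left(5 + b\right) \left(173 + T\right)$ ($o{\left(T,b \right)} = -3 + \left(T + 173\right) \left(b + 5\right) = -3 + \left(173 + T\right) \left(5 + b\right) = -3 + \left(5 + b\right) \left(173 + T\right)$)
$\frac{1}{k{\left(-67 \right)} + o{\left(166,y{\left(O,2 \right)} \right)}} - 14637 = \frac{1}{\left(41 - 67\right) + \left(862 + 5 \cdot 166 + 173 \cdot 2 + 166 \cdot 2\right)} - 14637 = \frac{1}{-26 + \left(862 + 830 + 346 + 332\right)} + \left(-20461 + 5824\right) = \frac{1}{-26 + 2370} - 14637 = \frac{1}{2344} - 14637 = - \frac{34309127}{2344}$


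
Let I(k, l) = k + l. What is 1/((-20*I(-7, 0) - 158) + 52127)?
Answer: 1/52109 ≈ 1.9191e-5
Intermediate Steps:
1/((-20*I(-7, 0) - 158) + 52127) = 1/((-20*(-7 + 0) - 158) + 52127) = 1/((-20*(-7) - 158) + 52127) = 1/((140 - 158) + 52127) = 1/(-18 + 52127) = 1/52109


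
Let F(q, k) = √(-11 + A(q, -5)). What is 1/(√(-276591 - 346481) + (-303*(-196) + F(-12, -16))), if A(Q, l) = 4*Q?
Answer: 1/(59388 + I*√59 + 4*I*√38942) ≈ 1.6835e-5 - 2.259e-7*I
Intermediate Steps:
F(q, k) = √(-11 + 4*q)
1/(√(-276591 - 346481) + (-303*(-196) + F(-12, -16))) = 1/(√(-276591 - 346481) + (-303*(-196) + √(-11 + 4*(-12)))) = 1/(√(-623072) + (59388 + √(-11 - 48))) = 1/(4*I*√38942 + (59388 + √(-59))) = 1/(4*I*√38942 + (59388 + I*√59)) = 1/(59388 + I*√59 + 4*I*√38942)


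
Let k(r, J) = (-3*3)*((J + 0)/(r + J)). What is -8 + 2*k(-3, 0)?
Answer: -8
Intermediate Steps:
k(r, J) = -9*J/(J + r)
-8 + 2*k(-3, 0) = -8 + 2*(-9*0/(0 - 3)) = -8 + 2*(-9*0/(-3)) = -8 + 2*(-9*0*(-⅓)) = -8 + 2*0 = -8 + 0 = -8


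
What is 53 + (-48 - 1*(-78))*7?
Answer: 263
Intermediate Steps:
53 + (-48 - 1*(-78))*7 = 53 + (-48 + 78)*7 = 53 + 30*7 = 53 + 210 = 263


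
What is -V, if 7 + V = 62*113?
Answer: -6999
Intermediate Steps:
V = 6999 (V = -7 + 62*113 = -7 + 7006 = 6999)
-V = -1*6999 = -6999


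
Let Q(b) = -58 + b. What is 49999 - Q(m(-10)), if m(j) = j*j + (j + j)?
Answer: 49977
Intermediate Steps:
m(j) = j**2 + 2*j
49999 - Q(m(-10)) = 49999 - (-58 - 10*(2 - 10)) = 49999 - (-58 - 10*(-8)) = 49999 - (-58 + 80) = 49999 - 1*22 = 49999 - 22 = 49977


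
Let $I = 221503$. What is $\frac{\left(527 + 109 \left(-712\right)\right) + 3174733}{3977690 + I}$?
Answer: $\frac{3097652}{4199193} \approx 0.73768$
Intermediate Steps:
$\frac{\left(527 + 109 \left(-712\right)\right) + 3174733}{3977690 + I} = \frac{\left(527 + 109 \left(-712\right)\right) + 3174733}{3977690 + 221503} = \frac{\left(527 - 77608\right) + 3174733}{4199193} = \left(-77081 + 3174733\right) \frac{1}{4199193} = 3097652 \cdot \frac{1}{4199193} = \frac{3097652}{4199193}$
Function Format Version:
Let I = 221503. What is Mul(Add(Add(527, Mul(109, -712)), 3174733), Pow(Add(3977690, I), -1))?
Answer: Rational(3097652, 4199193) ≈ 0.73768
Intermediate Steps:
Mul(Add(Add(527, Mul(109, -712)), 3174733), Pow(Add(3977690, I), -1)) = Mul(Add(Add(527, Mul(109, -712)), 3174733), Pow(Add(3977690, 221503), -1)) = Mul(Add(Add(527, -77608), 3174733), Pow(4199193, -1)) = Mul(Add(-77081, 3174733), Rational(1, 4199193)) = Mul(3097652, Rational(1, 4199193)) = Rational(3097652, 4199193)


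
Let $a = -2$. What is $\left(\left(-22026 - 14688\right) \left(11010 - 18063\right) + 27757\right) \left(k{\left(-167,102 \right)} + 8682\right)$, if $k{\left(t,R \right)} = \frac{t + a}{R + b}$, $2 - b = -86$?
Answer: $\frac{427150604078189}{190} \approx 2.2482 \cdot 10^{12}$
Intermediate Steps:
$b = 88$ ($b = 2 - -86 = 2 + 86 = 88$)
$k{\left(t,R \right)} = \frac{-2 + t}{88 + R}$ ($k{\left(t,R \right)} = \frac{t - 2}{R + 88} = \frac{-2 + t}{88 + R}$)
$\left(\left(-22026 - 14688\right) \left(11010 - 18063\right) + 27757\right) \left(k{\left(-167,102 \right)} + 8682\right) = \left(\left(-22026 - 14688\right) \left(11010 - 18063\right) + 27757\right) \left(\frac{-2 - 167}{88 + 102} + 8682\right) = \left(\left(-36714\right) \left(-7053\right) + 27757\right) \left(\frac{1}{190} \left(-169\right) + 8682\right) = \left(258943842 + 27757\right) \left(\frac{1}{190} \left(-169\right) + 8682\right) = 258971599 \left(- \frac{169}{190} + 8682\right) = 258971599 \cdot \frac{1649411}{190} = \frac{427150604078189}{190}$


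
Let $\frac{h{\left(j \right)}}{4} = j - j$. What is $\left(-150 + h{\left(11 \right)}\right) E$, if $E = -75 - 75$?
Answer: $22500$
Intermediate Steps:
$h{\left(j \right)} = 0$ ($h{\left(j \right)} = 4 \left(j - j\right) = 4 \cdot 0 = 0$)
$E = -150$
$\left(-150 + h{\left(11 \right)}\right) E = \left(-150 + 0\right) \left(-150\right) = \left(-150\right) \left(-150\right) = 22500$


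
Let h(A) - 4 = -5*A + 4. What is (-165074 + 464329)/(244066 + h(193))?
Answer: 299255/243109 ≈ 1.2309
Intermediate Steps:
h(A) = 8 - 5*A (h(A) = 4 + (-5*A + 4) = 4 + (4 - 5*A) = 8 - 5*A)
(-165074 + 464329)/(244066 + h(193)) = (-165074 + 464329)/(244066 + (8 - 5*193)) = 299255/(244066 + (8 - 965)) = 299255/(244066 - 957) = 299255/243109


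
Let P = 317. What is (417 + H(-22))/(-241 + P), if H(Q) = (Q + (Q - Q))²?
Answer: 901/76 ≈ 11.855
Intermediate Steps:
H(Q) = Q² (H(Q) = (Q + 0)² = Q²)
(417 + H(-22))/(-241 + P) = (417 + (-22)²)/(-241 + 317) = (417 + 484)/76 = 901*(1/76) = 901/76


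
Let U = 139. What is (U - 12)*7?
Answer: 889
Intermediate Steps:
(U - 12)*7 = (139 - 12)*7 = 127*7 = 889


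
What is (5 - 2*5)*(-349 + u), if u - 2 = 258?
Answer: 445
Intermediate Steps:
u = 260 (u = 2 + 258 = 260)
(5 - 2*5)*(-349 + u) = (5 - 2*5)*(-349 + 260) = (5 - 10)*(-89) = -5*(-89) = 445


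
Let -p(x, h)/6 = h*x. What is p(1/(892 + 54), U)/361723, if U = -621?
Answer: 1863/171094979 ≈ 1.0889e-5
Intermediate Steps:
p(x, h) = -6*h*x
p(1/(892 + 54), U)/361723 = -6*(-621)/(892 + 54)/361723 = -6*(-621)/946*(1/361723) = -6*(-621)*1/946*(1/361723) = (1863/473)*(1/361723) = 1863/171094979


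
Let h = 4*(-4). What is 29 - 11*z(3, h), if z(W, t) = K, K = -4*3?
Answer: 161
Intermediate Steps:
h = -16
K = -12
z(W, t) = -12
29 - 11*z(3, h) = 29 - 11*(-12) = 29 + 132 = 161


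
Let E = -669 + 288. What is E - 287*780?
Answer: -224241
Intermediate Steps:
E = -381
E - 287*780 = -381 - 287*780 = -381 - 223860 = -224241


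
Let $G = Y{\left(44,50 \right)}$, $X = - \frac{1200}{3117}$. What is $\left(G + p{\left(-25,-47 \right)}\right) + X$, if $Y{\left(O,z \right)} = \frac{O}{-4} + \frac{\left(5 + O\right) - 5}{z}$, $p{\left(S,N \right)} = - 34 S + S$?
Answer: $\frac{21156508}{25975} \approx 814.5$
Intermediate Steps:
$X = - \frac{400}{1039}$ ($X = \left(-1200\right) \frac{1}{3117} = - \frac{400}{1039} \approx -0.38499$)
$p{\left(S,N \right)} = - 33 S$
$Y{\left(O,z \right)} = - \frac{O}{4} + \frac{O}{z}$ ($Y{\left(O,z \right)} = O \left(- \frac{1}{4}\right) + \frac{O}{z} = - \frac{O}{4} + \frac{O}{z}$)
$G = - \frac{253}{25}$ ($G = \left(- \frac{1}{4}\right) 44 + \frac{44}{50} = -11 + 44 \cdot \frac{1}{50} = -11 + \frac{22}{25} = - \frac{253}{25} \approx -10.12$)
$\left(G + p{\left(-25,-47 \right)}\right) + X = \left(- \frac{253}{25} - -825\right) - \frac{400}{1039} = \left(- \frac{253}{25} + 825\right) - \frac{400}{1039} = \frac{20372}{25} - \frac{400}{1039} = \frac{21156508}{25975}$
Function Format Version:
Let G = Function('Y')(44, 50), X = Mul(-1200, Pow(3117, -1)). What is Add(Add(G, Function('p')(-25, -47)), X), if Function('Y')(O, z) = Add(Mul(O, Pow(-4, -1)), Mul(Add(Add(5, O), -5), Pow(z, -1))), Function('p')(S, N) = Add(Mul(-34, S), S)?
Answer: Rational(21156508, 25975) ≈ 814.50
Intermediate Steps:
X = Rational(-400, 1039) (X = Mul(-1200, Rational(1, 3117)) = Rational(-400, 1039) ≈ -0.38499)
Function('p')(S, N) = Mul(-33, S)
Function('Y')(O, z) = Add(Mul(Rational(-1, 4), O), Mul(O, Pow(z, -1))) (Function('Y')(O, z) = Add(Mul(O, Rational(-1, 4)), Mul(O, Pow(z, -1))) = Add(Mul(Rational(-1, 4), O), Mul(O, Pow(z, -1))))
G = Rational(-253, 25) (G = Add(Mul(Rational(-1, 4), 44), Mul(44, Pow(50, -1))) = Add(-11, Mul(44, Rational(1, 50))) = Add(-11, Rational(22, 25)) = Rational(-253, 25) ≈ -10.120)
Add(Add(G, Function('p')(-25, -47)), X) = Add(Add(Rational(-253, 25), Mul(-33, -25)), Rational(-400, 1039)) = Add(Add(Rational(-253, 25), 825), Rational(-400, 1039)) = Add(Rational(20372, 25), Rational(-400, 1039)) = Rational(21156508, 25975)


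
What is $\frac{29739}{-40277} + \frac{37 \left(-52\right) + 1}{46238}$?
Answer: $- \frac{1452524553}{1862327926} \approx -0.77995$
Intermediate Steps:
$\frac{29739}{-40277} + \frac{37 \left(-52\right) + 1}{46238} = 29739 \left(- \frac{1}{40277}\right) + \left(-1924 + 1\right) \frac{1}{46238} = - \frac{29739}{40277} - \frac{1923}{46238} = - \frac{1452524553}{1862327926}$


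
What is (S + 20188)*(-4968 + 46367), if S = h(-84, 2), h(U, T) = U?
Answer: 832285496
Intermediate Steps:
S = -84
(S + 20188)*(-4968 + 46367) = (-84 + 20188)*(-4968 + 46367) = 20104*41399 = 832285496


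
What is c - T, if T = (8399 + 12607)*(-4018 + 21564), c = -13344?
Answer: -368584620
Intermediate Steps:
T = 368571276 (T = 21006*17546 = 368571276)
c - T = -13344 - 1*368571276 = -13344 - 368571276 = -368584620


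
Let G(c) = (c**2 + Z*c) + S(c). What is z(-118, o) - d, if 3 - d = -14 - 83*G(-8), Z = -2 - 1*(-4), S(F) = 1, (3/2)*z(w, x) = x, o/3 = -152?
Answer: -4388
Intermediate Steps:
o = -456 (o = 3*(-152) = -456)
z(w, x) = 2*x/3
Z = 2 (Z = -2 + 4 = 2)
G(c) = 1 + c**2 + 2*c (G(c) = (c**2 + 2*c) + 1 = 1 + c**2 + 2*c)
d = 4084 (d = 3 - (-14 - 83*(1 + (-8)**2 + 2*(-8))) = 3 - (-14 - 83*(1 + 64 - 16)) = 3 - (-14 - 83*49) = 3 - (-14 - 4067) = 3 - 1*(-4081) = 3 + 4081 = 4084)
z(-118, o) - d = (2/3)*(-456) - 1*4084 = -304 - 4084 = -4388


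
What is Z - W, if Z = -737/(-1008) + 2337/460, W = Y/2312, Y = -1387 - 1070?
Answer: 230295161/33500880 ≈ 6.8743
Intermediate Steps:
Y = -2457
W = -2457/2312 ≈ -1.0627
Z = 673679/115920 (Z = -737*(-1/1008) + 2337*(1/460) = 737/1008 + 2337/460 = 673679/115920 ≈ 5.8116)
Z - W = 673679/115920 - 1*(-2457/2312) = 673679/115920 + 2457/2312 = 230295161/33500880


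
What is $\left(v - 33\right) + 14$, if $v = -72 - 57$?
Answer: $-148$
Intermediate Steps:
$v = -129$ ($v = -72 - 57 = -129$)
$\left(v - 33\right) + 14 = \left(-129 - 33\right) + 14 = -162 + 14 = -148$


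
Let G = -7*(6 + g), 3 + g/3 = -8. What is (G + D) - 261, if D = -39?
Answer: -111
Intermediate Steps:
g = -33 (g = -9 + 3*(-8) = -9 - 24 = -33)
G = 189 (G = -7*(6 - 33) = -7*(-27) = 189)
(G + D) - 261 = (189 - 39) - 261 = 150 - 261 = -111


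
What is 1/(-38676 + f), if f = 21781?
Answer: -1/16895 ≈ -5.9189e-5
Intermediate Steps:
1/(-38676 + f) = 1/(-38676 + 21781) = 1/(-16895) = -1/16895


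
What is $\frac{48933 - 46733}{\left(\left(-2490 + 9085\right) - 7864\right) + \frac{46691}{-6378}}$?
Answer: $- \frac{14031600}{8140373} \approx -1.7237$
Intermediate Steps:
$\frac{48933 - 46733}{\left(\left(-2490 + 9085\right) - 7864\right) + \frac{46691}{-6378}} = \frac{2200}{\left(6595 - 7864\right) + 46691 \left(- \frac{1}{6378}\right)} = \frac{2200}{-1269 - \frac{46691}{6378}} = \frac{2200}{- \frac{8140373}{6378}} = 2200 \left(- \frac{6378}{8140373}\right) = - \frac{14031600}{8140373}$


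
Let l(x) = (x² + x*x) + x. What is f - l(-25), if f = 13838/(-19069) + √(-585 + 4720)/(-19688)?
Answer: -23373363/19069 - √4135/19688 ≈ -1225.7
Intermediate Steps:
l(x) = x + 2*x² (l(x) = (x² + x²) + x = 2*x² + x = x + 2*x²)
f = -13838/19069 - √4135/19688 (f = 13838*(-1/19069) + √4135*(-1/19688) = -13838/19069 - √4135/19688 ≈ -0.72895)
f - l(-25) = (-13838/19069 - √4135/19688) - (-25)*(1 + 2*(-25)) = (-13838/19069 - √4135/19688) - (-25)*(1 - 50) = (-13838/19069 - √4135/19688) - (-25)*(-49) = (-13838/19069 - √4135/19688) - 1*1225 = (-13838/19069 - √4135/19688) - 1225 = -23373363/19069 - √4135/19688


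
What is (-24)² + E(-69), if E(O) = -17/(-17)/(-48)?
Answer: 27647/48 ≈ 575.98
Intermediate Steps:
E(O) = -1/48 (E(O) = -17*(-1/17)*(-1/48) = 1*(-1/48) = -1/48)
(-24)² + E(-69) = (-24)² - 1/48 = 576 - 1/48 = 27647/48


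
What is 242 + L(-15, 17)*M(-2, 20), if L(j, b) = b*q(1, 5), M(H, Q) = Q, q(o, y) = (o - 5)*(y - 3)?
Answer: -2478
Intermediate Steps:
q(o, y) = (-5 + o)*(-3 + y)
L(j, b) = -8*b (L(j, b) = b*(15 - 5*5 - 3*1 + 1*5) = b*(15 - 25 - 3 + 5) = b*(-8) = -8*b)
242 + L(-15, 17)*M(-2, 20) = 242 - 8*17*20 = 242 - 136*20 = 242 - 2720 = -2478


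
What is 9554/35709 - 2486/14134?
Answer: 23131831/252355503 ≈ 0.091664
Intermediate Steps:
9554/35709 - 2486/14134 = 9554*(1/35709) - 2486*1/14134 = 9554/35709 - 1243/7067 = 23131831/252355503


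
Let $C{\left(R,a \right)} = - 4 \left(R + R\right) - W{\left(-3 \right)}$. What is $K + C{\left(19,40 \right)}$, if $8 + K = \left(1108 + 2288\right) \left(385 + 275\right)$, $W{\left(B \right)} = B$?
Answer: $2241203$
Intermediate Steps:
$K = 2241352$ ($K = -8 + \left(1108 + 2288\right) \left(385 + 275\right) = -8 + 3396 \cdot 660 = -8 + 2241360 = 2241352$)
$C{\left(R,a \right)} = 3 - 8 R$ ($C{\left(R,a \right)} = - 4 \left(R + R\right) - -3 = - 4 \cdot 2 R + 3 = - 8 R + 3 = 3 - 8 R$)
$K + C{\left(19,40 \right)} = 2241352 + \left(3 - 152\right) = 2241352 - 149 = 2241203$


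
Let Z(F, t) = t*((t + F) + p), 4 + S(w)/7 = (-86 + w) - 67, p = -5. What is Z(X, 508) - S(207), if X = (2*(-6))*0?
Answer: 255174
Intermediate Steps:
X = 0 (X = -12*0 = 0)
S(w) = -1099 + 7*w (S(w) = -28 + 7*((-86 + w) - 67) = -28 + 7*(-153 + w) = -28 + (-1071 + 7*w) = -1099 + 7*w)
Z(F, t) = t*(-5 + F + t) (Z(F, t) = t*((t + F) - 5) = t*((F + t) - 5) = t*(-5 + F + t))
Z(X, 508) - S(207) = 508*(-5 + 0 + 508) - (-1099 + 7*207) = 508*503 - (-1099 + 1449) = 255524 - 1*350 = 255524 - 350 = 255174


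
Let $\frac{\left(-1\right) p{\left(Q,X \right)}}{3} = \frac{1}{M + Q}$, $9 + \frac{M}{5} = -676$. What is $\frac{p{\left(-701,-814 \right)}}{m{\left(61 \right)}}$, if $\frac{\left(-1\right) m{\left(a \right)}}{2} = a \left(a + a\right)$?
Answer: $- \frac{3}{61411384} \approx -4.8851 \cdot 10^{-8}$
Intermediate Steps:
$M = -3425$ ($M = -45 + 5 \left(-676\right) = -45 - 3380 = -3425$)
$m{\left(a \right)} = - 4 a^{2}$ ($m{\left(a \right)} = - 2 a \left(a + a\right) = - 2 a 2 a = - 2 \cdot 2 a^{2} = - 4 a^{2}$)
$p{\left(Q,X \right)} = - \frac{3}{-3425 + Q}$
$\frac{p{\left(-701,-814 \right)}}{m{\left(61 \right)}} = \frac{\left(-3\right) \frac{1}{-3425 - 701}}{\left(-4\right) 61^{2}} = \frac{\left(-3\right) \frac{1}{-4126}}{\left(-4\right) 3721} = \frac{\left(-3\right) \left(- \frac{1}{4126}\right)}{-14884} = \frac{3}{4126} \left(- \frac{1}{14884}\right) = - \frac{3}{61411384}$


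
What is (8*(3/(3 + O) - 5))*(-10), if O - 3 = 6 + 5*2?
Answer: 4280/11 ≈ 389.09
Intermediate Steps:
O = 19 (O = 3 + (6 + 5*2) = 3 + (6 + 10) = 3 + 16 = 19)
(8*(3/(3 + O) - 5))*(-10) = (8*(3/(3 + 19) - 5))*(-10) = (8*(3/22 - 5))*(-10) = (8*(-107/22))*(-10) = -428/11*(-10) = 4280/11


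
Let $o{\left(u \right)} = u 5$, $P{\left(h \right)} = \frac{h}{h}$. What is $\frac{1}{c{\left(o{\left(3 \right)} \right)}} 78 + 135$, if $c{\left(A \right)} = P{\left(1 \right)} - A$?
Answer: $\frac{906}{7} \approx 129.43$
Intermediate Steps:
$P{\left(h \right)} = 1$
$o{\left(u \right)} = 5 u$
$c{\left(A \right)} = 1 - A$
$\frac{1}{c{\left(o{\left(3 \right)} \right)}} 78 + 135 = \frac{1}{1 - 5 \cdot 3} \cdot 78 + 135 = \frac{1}{1 - 15} \cdot 78 + 135 = \frac{1}{-14} \cdot 78 + 135 = \left(- \frac{1}{14}\right) 78 + 135 = - \frac{39}{7} + 135 = \frac{906}{7}$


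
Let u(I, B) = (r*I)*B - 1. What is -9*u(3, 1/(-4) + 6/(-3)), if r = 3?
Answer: 765/4 ≈ 191.25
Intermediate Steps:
u(I, B) = -1 + 3*B*I (u(I, B) = (3*I)*B - 1 = 3*B*I - 1 = -1 + 3*B*I)
-9*u(3, 1/(-4) + 6/(-3)) = -9*(-1 + 3*(1/(-4) + 6/(-3))*3) = -9*(-1 + 3*(1*(-¼) + 6*(-⅓))*3) = -9*(-1 + 3*(-¼ - 2)*3) = -9*(-1 + 3*(-9/4)*3) = -9*(-1 - 81/4) = -9*(-85/4) = 765/4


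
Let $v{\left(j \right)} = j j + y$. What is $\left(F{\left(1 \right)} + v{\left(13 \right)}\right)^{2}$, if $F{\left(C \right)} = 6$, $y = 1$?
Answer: $30976$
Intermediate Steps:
$v{\left(j \right)} = 1 + j^{2}$ ($v{\left(j \right)} = j j + 1 = j^{2} + 1 = 1 + j^{2}$)
$\left(F{\left(1 \right)} + v{\left(13 \right)}\right)^{2} = \left(6 + \left(1 + 13^{2}\right)\right)^{2} = \left(6 + \left(1 + 169\right)\right)^{2} = \left(6 + 170\right)^{2} = 176^{2} = 30976$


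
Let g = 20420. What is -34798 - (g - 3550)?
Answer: -51668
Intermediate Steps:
-34798 - (g - 3550) = -34798 - (20420 - 3550) = -34798 - 1*16870 = -34798 - 16870 = -51668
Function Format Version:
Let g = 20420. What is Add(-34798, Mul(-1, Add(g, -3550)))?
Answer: -51668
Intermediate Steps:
Add(-34798, Mul(-1, Add(g, -3550))) = Add(-34798, Mul(-1, Add(20420, -3550))) = Add(-34798, Mul(-1, 16870)) = Add(-34798, -16870) = -51668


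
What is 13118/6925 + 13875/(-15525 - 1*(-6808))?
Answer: 18265231/60365225 ≈ 0.30258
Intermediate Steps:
13118/6925 + 13875/(-15525 - 1*(-6808)) = 13118*(1/6925) + 13875/(-15525 + 6808) = 13118/6925 + 13875/(-8717) = 13118/6925 + 13875*(-1/8717) = 13118/6925 - 13875/8717 = 18265231/60365225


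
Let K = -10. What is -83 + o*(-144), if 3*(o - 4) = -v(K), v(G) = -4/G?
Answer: -3199/5 ≈ -639.80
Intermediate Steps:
o = 58/15 (o = 4 + (-(-4)/(-10))/3 = 4 + (-(-4)*(-1)/10)/3 = 4 + (-1*⅖)/3 = 4 + (⅓)*(-⅖) = 4 - 2/15 = 58/15 ≈ 3.8667)
-83 + o*(-144) = -83 + (58/15)*(-144) = -83 - 2784/5 = -3199/5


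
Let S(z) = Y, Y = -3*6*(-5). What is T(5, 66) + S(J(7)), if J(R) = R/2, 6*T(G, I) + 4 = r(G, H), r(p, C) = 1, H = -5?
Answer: 179/2 ≈ 89.500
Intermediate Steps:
T(G, I) = -½ (T(G, I) = -⅔ + (⅙)*1 = -⅔ + ⅙ = -½)
J(R) = R/2 (J(R) = R*(½) = R/2)
Y = 90 (Y = -18*(-5) = 90)
S(z) = 90
T(5, 66) + S(J(7)) = -½ + 90 = 179/2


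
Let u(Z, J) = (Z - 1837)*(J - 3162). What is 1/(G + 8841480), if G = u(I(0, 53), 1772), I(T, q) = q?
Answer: 1/11321240 ≈ 8.8330e-8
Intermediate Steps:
u(Z, J) = (-3162 + J)*(-1837 + Z) (u(Z, J) = (-1837 + Z)*(-3162 + J) = (-3162 + J)*(-1837 + Z))
G = 2479760 (G = 5808594 - 3162*53 - 1837*1772 + 1772*53 = 5808594 - 167586 - 3255164 + 93916 = 2479760)
1/(G + 8841480) = 1/(2479760 + 8841480) = 1/11321240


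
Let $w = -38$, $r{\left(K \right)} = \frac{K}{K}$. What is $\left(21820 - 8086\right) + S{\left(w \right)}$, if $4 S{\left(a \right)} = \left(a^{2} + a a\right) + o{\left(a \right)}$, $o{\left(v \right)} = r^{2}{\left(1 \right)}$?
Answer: $\frac{57825}{4} \approx 14456.0$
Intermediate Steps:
$r{\left(K \right)} = 1$
$o{\left(v \right)} = 1$ ($o{\left(v \right)} = 1^{2} = 1$)
$S{\left(a \right)} = \frac{1}{4} + \frac{a^{2}}{2}$ ($S{\left(a \right)} = \frac{\left(a^{2} + a a\right) + 1}{4} = \frac{\left(a^{2} + a^{2}\right) + 1}{4} = \frac{2 a^{2} + 1}{4} = \frac{1 + 2 a^{2}}{4} = \frac{1}{4} + \frac{a^{2}}{2}$)
$\left(21820 - 8086\right) + S{\left(w \right)} = \left(21820 - 8086\right) + \left(\frac{1}{4} + \frac{\left(-38\right)^{2}}{2}\right) = \left(21820 - 8086\right) + \left(\frac{1}{4} + \frac{1}{2} \cdot 1444\right) = \left(21820 - 8086\right) + \left(\frac{1}{4} + 722\right) = 13734 + \frac{2889}{4} = \frac{57825}{4}$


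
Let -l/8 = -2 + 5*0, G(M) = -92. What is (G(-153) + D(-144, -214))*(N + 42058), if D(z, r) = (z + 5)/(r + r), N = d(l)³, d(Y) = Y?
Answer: -905472249/214 ≈ -4.2312e+6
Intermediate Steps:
l = 16 (l = -8*(-2 + 5*0) = -8*(-2 + 0) = -8*(-2) = 16)
N = 4096 (N = 16³ = 4096)
D(z, r) = (5 + z)/(2*r) (D(z, r) = (5 + z)/((2*r)) = (5 + z)*(1/(2*r)) = (5 + z)/(2*r))
(G(-153) + D(-144, -214))*(N + 42058) = (-92 + (½)*(5 - 144)/(-214))*(4096 + 42058) = (-92 + (½)*(-1/214)*(-139))*46154 = (-92 + 139/428)*46154 = -39237/428*46154 = -905472249/214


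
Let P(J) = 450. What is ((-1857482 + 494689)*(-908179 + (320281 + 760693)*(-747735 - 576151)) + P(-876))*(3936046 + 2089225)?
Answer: 11750939562821619365123079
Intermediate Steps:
((-1857482 + 494689)*(-908179 + (320281 + 760693)*(-747735 - 576151)) + P(-876))*(3936046 + 2089225) = ((-1857482 + 494689)*(-908179 + (320281 + 760693)*(-747735 - 576151)) + 450)*(3936046 + 2089225) = (-1362793*(-908179 + 1080974*(-1323886)) + 450)*6025271 = (-1362793*(-908179 - 1431086344964) + 450)*6025271 = (-1362793*(-1431087253143) + 450)*6025271 = (1950275690972508399 + 450)*6025271 = 1950275690972508849*6025271 = 11750939562821619365123079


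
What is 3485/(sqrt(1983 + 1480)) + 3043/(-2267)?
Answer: -3043/2267 + 3485*sqrt(3463)/3463 ≈ 57.879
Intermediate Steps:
3485/(sqrt(1983 + 1480)) + 3043/(-2267) = 3485/(sqrt(3463)) + 3043*(-1/2267) = 3485*(sqrt(3463)/3463) - 3043/2267 = 3485*sqrt(3463)/3463 - 3043/2267 = -3043/2267 + 3485*sqrt(3463)/3463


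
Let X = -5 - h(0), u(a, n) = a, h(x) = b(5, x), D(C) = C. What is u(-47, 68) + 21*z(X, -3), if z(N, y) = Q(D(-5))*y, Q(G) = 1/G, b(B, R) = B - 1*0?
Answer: -172/5 ≈ -34.400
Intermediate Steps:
b(B, R) = B (b(B, R) = B + 0 = B)
h(x) = 5
X = -10 (X = -5 - 1*5 = -5 - 5 = -10)
z(N, y) = -y/5 (z(N, y) = y/(-5) = -y/5)
u(-47, 68) + 21*z(X, -3) = -47 + 21*(-⅕*(-3)) = -47 + 21*(⅗) = -47 + 63/5 = -172/5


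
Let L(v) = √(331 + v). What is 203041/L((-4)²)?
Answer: 203041*√347/347 ≈ 10900.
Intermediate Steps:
203041/L((-4)²) = 203041/(√(331 + (-4)²)) = 203041/(√(331 + 16)) = 203041/(√347) = 203041*(√347/347) = 203041*√347/347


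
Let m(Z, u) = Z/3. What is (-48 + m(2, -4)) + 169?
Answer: 365/3 ≈ 121.67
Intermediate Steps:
m(Z, u) = Z/3 (m(Z, u) = Z*(1/3) = Z/3)
(-48 + m(2, -4)) + 169 = (-48 + (1/3)*2) + 169 = (-48 + 2/3) + 169 = -142/3 + 169 = 365/3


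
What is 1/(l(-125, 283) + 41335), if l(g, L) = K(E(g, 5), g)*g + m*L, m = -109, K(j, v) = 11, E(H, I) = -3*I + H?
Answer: 1/9113 ≈ 0.00010973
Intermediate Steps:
E(H, I) = H - 3*I
l(g, L) = -109*L + 11*g (l(g, L) = 11*g - 109*L = -109*L + 11*g)
1/(l(-125, 283) + 41335) = 1/((-109*283 + 11*(-125)) + 41335) = 1/((-30847 - 1375) + 41335) = 1/(-32222 + 41335) = 1/9113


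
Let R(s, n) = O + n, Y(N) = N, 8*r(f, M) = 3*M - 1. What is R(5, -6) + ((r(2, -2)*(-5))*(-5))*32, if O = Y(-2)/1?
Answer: -708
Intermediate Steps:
r(f, M) = -1/8 + 3*M/8 (r(f, M) = (3*M - 1)/8 = (-1 + 3*M)/8 = -1/8 + 3*M/8)
O = -2 (O = -2/1 = -2*1 = -2)
R(s, n) = -2 + n
R(5, -6) + ((r(2, -2)*(-5))*(-5))*32 = (-2 - 6) + (((-1/8 + (3/8)*(-2))*(-5))*(-5))*32 = -8 + (((-1/8 - 3/4)*(-5))*(-5))*32 = -8 + (-7/8*(-5)*(-5))*32 = -8 + ((35/8)*(-5))*32 = -8 - 175/8*32 = -8 - 700 = -708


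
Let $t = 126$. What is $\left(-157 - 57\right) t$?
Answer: $-26964$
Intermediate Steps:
$\left(-157 - 57\right) t = \left(-157 - 57\right) 126 = \left(-214\right) 126 = -26964$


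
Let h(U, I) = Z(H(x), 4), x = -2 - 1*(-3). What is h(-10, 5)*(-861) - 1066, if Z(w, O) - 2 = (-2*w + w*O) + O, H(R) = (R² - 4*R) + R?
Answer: -2788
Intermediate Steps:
x = 1 (x = -2 + 3 = 1)
H(R) = R² - 3*R
Z(w, O) = 2 + O - 2*w + O*w (Z(w, O) = 2 + ((-2*w + w*O) + O) = 2 + ((-2*w + O*w) + O) = 2 + (O - 2*w + O*w) = 2 + O - 2*w + O*w)
h(U, I) = 2 (h(U, I) = 2 + 4 - 2*(-3 + 1) + 4*(1*(-3 + 1)) = 2 + 4 - 2*(-2) + 4*(1*(-2)) = 2 + 4 - 2*(-2) + 4*(-2) = 2 + 4 + 4 - 8 = 2)
h(-10, 5)*(-861) - 1066 = 2*(-861) - 1066 = -1722 - 1066 = -2788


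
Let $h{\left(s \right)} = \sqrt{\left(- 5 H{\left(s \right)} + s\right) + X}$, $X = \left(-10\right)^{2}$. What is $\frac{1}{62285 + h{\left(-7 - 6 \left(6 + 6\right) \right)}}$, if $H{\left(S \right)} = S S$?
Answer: $\frac{62285}{3879452409} - \frac{4 i \sqrt{1949}}{3879452409} \approx 1.6055 \cdot 10^{-5} - 4.5519 \cdot 10^{-8} i$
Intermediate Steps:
$H{\left(S \right)} = S^{2}$
$X = 100$
$h{\left(s \right)} = \sqrt{100 + s - 5 s^{2}}$ ($h{\left(s \right)} = \sqrt{\left(- 5 s^{2} + s\right) + 100} = \sqrt{\left(s - 5 s^{2}\right) + 100} = \sqrt{100 + s - 5 s^{2}}$)
$\frac{1}{62285 + h{\left(-7 - 6 \left(6 + 6\right) \right)}} = \frac{1}{62285 + \sqrt{100 - \left(7 + 6 \left(6 + 6\right)\right) - 5 \left(-7 - 6 \left(6 + 6\right)\right)^{2}}} = \frac{1}{62285 + \sqrt{100 - 79 - 5 \left(-7 - 72\right)^{2}}} = \frac{1}{62285 + \sqrt{100 - 79 - 5 \left(-79\right)^{2}}} = \frac{1}{62285 + \sqrt{100 - 79 - 31205}} = \frac{1}{62285 + \sqrt{-31184}} = \frac{1}{62285 + 4 i \sqrt{1949}}$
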